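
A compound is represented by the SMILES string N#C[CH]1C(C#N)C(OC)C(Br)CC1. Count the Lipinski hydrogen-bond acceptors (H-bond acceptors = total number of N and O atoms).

3

N atoms: 2; O atoms: 1.
Lipinski HBA = 2 + 1 = 3.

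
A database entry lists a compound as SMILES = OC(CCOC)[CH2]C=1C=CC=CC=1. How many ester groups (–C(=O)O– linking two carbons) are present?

0

Scan the SMILES for the ester motif — none present.
Groups that are present: 1 ether, 1 hydroxyl.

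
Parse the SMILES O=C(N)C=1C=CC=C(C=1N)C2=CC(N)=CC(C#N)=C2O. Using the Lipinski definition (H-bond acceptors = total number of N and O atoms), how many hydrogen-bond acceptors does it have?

6

N atoms: 4; O atoms: 2.
Lipinski HBA = 4 + 2 = 6.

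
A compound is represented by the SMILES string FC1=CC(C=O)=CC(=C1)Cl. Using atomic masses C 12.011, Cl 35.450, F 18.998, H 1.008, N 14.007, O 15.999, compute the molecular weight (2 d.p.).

158.56 g/mol

First, the molecular formula is C7H4ClFO (counting implicit H from valence).
  C: 7 × 12.011 = 84.077
  Cl: 1 × 35.450 = 35.450
  F: 1 × 18.998 = 18.998
  H: 4 × 1.008 = 4.032
  O: 1 × 15.999 = 15.999
Sum: 7×12.011 + 1×35.450 + 1×18.998 + 4×1.008 + 1×15.999 = 158.556 → 158.56 g/mol.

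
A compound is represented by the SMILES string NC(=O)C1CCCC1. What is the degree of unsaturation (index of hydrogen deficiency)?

Molecular formula: C6H11NO.
DoU = (2C + 2 + N − H − X) / 2, where X is the halogen count and O/S are ignored.
    = (2·6 + 2 + 1 − 11 − 0) / 2 = 4 / 2 = 2.

2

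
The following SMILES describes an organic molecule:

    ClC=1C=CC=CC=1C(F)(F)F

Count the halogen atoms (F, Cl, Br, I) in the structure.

4

Halogen atoms appear at heavy-atom positions 1, 9, 10, 11 (1×Cl, 3×F).
Halogen count: 4.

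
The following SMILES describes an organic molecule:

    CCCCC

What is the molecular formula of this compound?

Walk through each heavy atom and fill implicit hydrogens from standard valence (C 4, N 3, O 2, S 2, halogen 1):
  atom 1: C, bond orders sum to 1 (valence 4) → 3 H
  atom 2: C, bond orders sum to 2 (valence 4) → 2 H
  atom 3: C, bond orders sum to 2 (valence 4) → 2 H
  atom 4: C, bond orders sum to 2 (valence 4) → 2 H
  atom 5: C, bond orders sum to 1 (valence 4) → 3 H
Totals → C:5, H:12.

C5H12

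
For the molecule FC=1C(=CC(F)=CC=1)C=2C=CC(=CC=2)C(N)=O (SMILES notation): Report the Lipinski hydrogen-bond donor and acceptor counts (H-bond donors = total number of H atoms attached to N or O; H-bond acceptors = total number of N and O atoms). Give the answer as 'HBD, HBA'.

Donors: find every N or O and count the H atoms it carries.
  atom 16 (N): bond orders sum to 1 → 2 H
  atom 17 (O): bond orders sum to 2 → 0 H
Lipinski HBD = 2.
Acceptors: N atoms = 1, O atoms = 1 → HBA = 2.

2, 2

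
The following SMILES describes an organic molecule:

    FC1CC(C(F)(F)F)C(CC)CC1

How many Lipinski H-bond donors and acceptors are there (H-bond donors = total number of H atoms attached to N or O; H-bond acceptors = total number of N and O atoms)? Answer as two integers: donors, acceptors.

Donors: find every N or O and count the H atoms it carries.
  (no N or O atoms present)
Lipinski HBD = 0.
Acceptors: N atoms = 0, O atoms = 0 → HBA = 0.

0, 0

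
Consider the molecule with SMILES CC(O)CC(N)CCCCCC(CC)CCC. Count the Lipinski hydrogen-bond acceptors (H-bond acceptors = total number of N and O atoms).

N atoms: 1; O atoms: 1.
Lipinski HBA = 1 + 1 = 2.

2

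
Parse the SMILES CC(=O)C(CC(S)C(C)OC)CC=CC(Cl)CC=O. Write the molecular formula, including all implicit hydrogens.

Walk through each heavy atom and fill implicit hydrogens from standard valence (C 4, N 3, O 2, S 2, halogen 1):
  atom 1: C, bond orders sum to 1 (valence 4) → 3 H
  atom 2: C, bond orders sum to 4 (valence 4) → 0 H
  atom 3: O, bond orders sum to 2 (valence 2) → 0 H
  atom 4: C, bond orders sum to 3 (valence 4) → 1 H
  atom 5: C, bond orders sum to 2 (valence 4) → 2 H
  atom 6: C, bond orders sum to 3 (valence 4) → 1 H
  atom 7: S, bond orders sum to 1 (valence 2) → 1 H
  atom 8: C, bond orders sum to 3 (valence 4) → 1 H
  atom 9: C, bond orders sum to 1 (valence 4) → 3 H
  atom 10: O, bond orders sum to 2 (valence 2) → 0 H
  atom 11: C, bond orders sum to 1 (valence 4) → 3 H
  atom 12: C, bond orders sum to 2 (valence 4) → 2 H
  atom 13: C, bond orders sum to 3 (valence 4) → 1 H
  atom 14: C, bond orders sum to 3 (valence 4) → 1 H
  atom 15: C, bond orders sum to 3 (valence 4) → 1 H
  atom 16: Cl (halogen, monovalent) → 0 H
  atom 17: C, bond orders sum to 2 (valence 4) → 2 H
  atom 18: C, bond orders sum to 3 (valence 4) → 1 H
  atom 19: O, bond orders sum to 2 (valence 2) → 0 H
Totals → C:14, H:23, Cl:1, O:3, S:1.
In Hill order: C14H23ClO3S.

C14H23ClO3S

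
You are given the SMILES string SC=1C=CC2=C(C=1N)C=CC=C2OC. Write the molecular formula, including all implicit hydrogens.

C11H11NOS

Walk through each heavy atom and fill implicit hydrogens from standard valence (C 4, N 3, O 2, S 2, halogen 1):
  atom 1: S, bond orders sum to 1 (valence 2) → 1 H
  atom 2: C, bond orders sum to 4 (valence 4) → 0 H
  atom 3: C, bond orders sum to 3 (valence 4) → 1 H
  atom 4: C, bond orders sum to 3 (valence 4) → 1 H
  atom 5: C, bond orders sum to 4 (valence 4) → 0 H
  atom 6: C, bond orders sum to 4 (valence 4) → 0 H
  atom 7: C, bond orders sum to 4 (valence 4) → 0 H
  atom 8: N, bond orders sum to 1 (valence 3) → 2 H
  atom 9: C, bond orders sum to 3 (valence 4) → 1 H
  atom 10: C, bond orders sum to 3 (valence 4) → 1 H
  atom 11: C, bond orders sum to 3 (valence 4) → 1 H
  atom 12: C, bond orders sum to 4 (valence 4) → 0 H
  atom 13: O, bond orders sum to 2 (valence 2) → 0 H
  atom 14: C, bond orders sum to 1 (valence 4) → 3 H
Totals → C:11, H:11, N:1, O:1, S:1.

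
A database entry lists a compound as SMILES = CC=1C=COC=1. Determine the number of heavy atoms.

6

Every atom symbol written in the SMILES (organic subset) is one heavy atom; implicit H are not written.
Heavy atoms by element → C:5, O:1.
Total: 6.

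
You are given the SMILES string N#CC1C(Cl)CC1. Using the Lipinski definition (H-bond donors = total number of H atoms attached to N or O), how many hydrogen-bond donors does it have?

Donors: find every N or O and count the H atoms it carries.
  atom 1 (N): bond orders sum to 3 → 0 H
Lipinski HBD = 0.

0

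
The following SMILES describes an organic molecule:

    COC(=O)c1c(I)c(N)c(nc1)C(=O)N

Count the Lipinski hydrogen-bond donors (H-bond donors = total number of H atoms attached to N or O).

4

Donors: find every N or O and count the H atoms it carries.
  atom 2 (O): bond orders sum to 2 → 0 H
  atom 4 (O): bond orders sum to 2 → 0 H
  atom 9 (N): bond orders sum to 1 → 2 H
  atom 11 (N): bond orders sum to 3 → 0 H
  atom 14 (O): bond orders sum to 2 → 0 H
  atom 15 (N): bond orders sum to 1 → 2 H
Lipinski HBD = 4.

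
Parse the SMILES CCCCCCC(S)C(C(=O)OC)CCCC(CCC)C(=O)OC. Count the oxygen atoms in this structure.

Scan the SMILES for O atoms (remember two-letter symbols like Cl and Br are single atoms).
Oxygen count: 4.

4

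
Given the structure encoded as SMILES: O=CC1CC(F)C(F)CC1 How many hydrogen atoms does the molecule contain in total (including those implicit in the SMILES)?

Walk through each heavy atom and fill implicit hydrogens from standard valence (C 4, N 3, O 2, S 2, halogen 1):
  atom 1: O, bond orders sum to 2 (valence 2) → 0 H
  atom 2: C, bond orders sum to 3 (valence 4) → 1 H
  atom 3: C, bond orders sum to 3 (valence 4) → 1 H
  atom 4: C, bond orders sum to 2 (valence 4) → 2 H
  atom 5: C, bond orders sum to 3 (valence 4) → 1 H
  atom 6: F (halogen, monovalent) → 0 H
  atom 7: C, bond orders sum to 3 (valence 4) → 1 H
  atom 8: F (halogen, monovalent) → 0 H
  atom 9: C, bond orders sum to 2 (valence 4) → 2 H
  atom 10: C, bond orders sum to 2 (valence 4) → 2 H
Total hydrogens: 10.

10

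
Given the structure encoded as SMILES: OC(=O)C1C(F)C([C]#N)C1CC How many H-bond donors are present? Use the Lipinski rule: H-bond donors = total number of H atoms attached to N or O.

Donors: find every N or O and count the H atoms it carries.
  atom 1 (O): bond orders sum to 1 → 1 H
  atom 3 (O): bond orders sum to 2 → 0 H
  atom 9 (N): bond orders sum to 3 → 0 H
Lipinski HBD = 1.

1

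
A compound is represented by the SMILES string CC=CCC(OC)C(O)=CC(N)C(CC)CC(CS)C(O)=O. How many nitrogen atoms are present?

1

Scan the SMILES for N atoms (remember two-letter symbols like Cl and Br are single atoms).
Nitrogen count: 1.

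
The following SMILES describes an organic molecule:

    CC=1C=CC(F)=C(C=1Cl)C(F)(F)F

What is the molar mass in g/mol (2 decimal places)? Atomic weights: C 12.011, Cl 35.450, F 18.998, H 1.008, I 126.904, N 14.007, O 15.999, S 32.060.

First, the molecular formula is C8H5ClF4 (counting implicit H from valence).
  C: 8 × 12.011 = 96.088
  Cl: 1 × 35.450 = 35.450
  F: 4 × 18.998 = 75.992
  H: 5 × 1.008 = 5.040
Sum: 8×12.011 + 1×35.450 + 4×18.998 + 5×1.008 = 212.570 → 212.57 g/mol.

212.57 g/mol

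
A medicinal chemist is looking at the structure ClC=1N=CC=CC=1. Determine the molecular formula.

C5H4ClN

Walk through each heavy atom and fill implicit hydrogens from standard valence (C 4, N 3, O 2, S 2, halogen 1):
  atom 1: Cl (halogen, monovalent) → 0 H
  atom 2: C, bond orders sum to 4 (valence 4) → 0 H
  atom 3: N, bond orders sum to 3 (valence 3) → 0 H
  atom 4: C, bond orders sum to 3 (valence 4) → 1 H
  atom 5: C, bond orders sum to 3 (valence 4) → 1 H
  atom 6: C, bond orders sum to 3 (valence 4) → 1 H
  atom 7: C, bond orders sum to 3 (valence 4) → 1 H
Totals → C:5, H:4, Cl:1, N:1.
In Hill order: C5H4ClN.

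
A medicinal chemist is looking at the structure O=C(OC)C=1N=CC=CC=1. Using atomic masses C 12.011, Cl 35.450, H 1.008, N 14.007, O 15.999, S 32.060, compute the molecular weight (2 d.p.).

First, the molecular formula is C7H7NO2 (counting implicit H from valence).
  C: 7 × 12.011 = 84.077
  H: 7 × 1.008 = 7.056
  N: 1 × 14.007 = 14.007
  O: 2 × 15.999 = 31.998
Sum: 7×12.011 + 7×1.008 + 1×14.007 + 2×15.999 = 137.138 → 137.14 g/mol.

137.14 g/mol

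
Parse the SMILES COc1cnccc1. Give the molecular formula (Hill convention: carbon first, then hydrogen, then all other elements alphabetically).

C6H7NO

Walk through each heavy atom and fill implicit hydrogens from standard valence (C 4, N 3, O 2, S 2, halogen 1); for lowercase aromatic atoms, an aromatic c carries 1 H when it has two neighbours and 0 H with three, and aromatic n carries 0 H:
  atom 1: C, bond orders sum to 1 (valence 4) → 3 H
  atom 2: O, bond orders sum to 2 (valence 2) → 0 H
  atom 3: aromatic c, 3 neighbours → 0 H
  atom 4: aromatic c, 2 neighbours → 1 H
  atom 5: aromatic n, 2 neighbours → 0 H
  atom 6: aromatic c, 2 neighbours → 1 H
  atom 7: aromatic c, 2 neighbours → 1 H
  atom 8: aromatic c, 2 neighbours → 1 H
Totals → C:6, H:7, N:1, O:1.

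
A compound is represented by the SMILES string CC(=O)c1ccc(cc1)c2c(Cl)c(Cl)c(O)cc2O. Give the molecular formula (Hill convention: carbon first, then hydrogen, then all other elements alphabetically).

Walk through each heavy atom and fill implicit hydrogens from standard valence (C 4, N 3, O 2, S 2, halogen 1); for lowercase aromatic atoms, an aromatic c carries 1 H when it has two neighbours and 0 H with three, and aromatic n carries 0 H:
  atom 1: C, bond orders sum to 1 (valence 4) → 3 H
  atom 2: C, bond orders sum to 4 (valence 4) → 0 H
  atom 3: O, bond orders sum to 2 (valence 2) → 0 H
  atom 4: aromatic c, 3 neighbours → 0 H
  atom 5: aromatic c, 2 neighbours → 1 H
  atom 6: aromatic c, 2 neighbours → 1 H
  atom 7: aromatic c, 3 neighbours → 0 H
  atom 8: aromatic c, 2 neighbours → 1 H
  atom 9: aromatic c, 2 neighbours → 1 H
  atom 10: aromatic c, 3 neighbours → 0 H
  atom 11: aromatic c, 3 neighbours → 0 H
  atom 12: Cl (halogen, monovalent) → 0 H
  atom 13: aromatic c, 3 neighbours → 0 H
  atom 14: Cl (halogen, monovalent) → 0 H
  atom 15: aromatic c, 3 neighbours → 0 H
  atom 16: O, bond orders sum to 1 (valence 2) → 1 H
  atom 17: aromatic c, 2 neighbours → 1 H
  atom 18: aromatic c, 3 neighbours → 0 H
  atom 19: O, bond orders sum to 1 (valence 2) → 1 H
Totals → C:14, H:10, Cl:2, O:3.

C14H10Cl2O3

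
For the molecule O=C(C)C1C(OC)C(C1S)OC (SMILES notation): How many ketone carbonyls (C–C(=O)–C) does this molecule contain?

The ketone motif appears at heavy-atom position 2 in the SMILES.
Other groups present: 2 ether, 1 thiol.
Ketone count: 1.

1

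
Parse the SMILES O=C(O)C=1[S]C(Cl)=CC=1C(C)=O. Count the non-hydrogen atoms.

Every atom symbol written in the SMILES (organic subset) is one heavy atom; implicit H are not written.
Heavy atoms by element → C:7, Cl:1, O:3, S:1.
Total: 12.

12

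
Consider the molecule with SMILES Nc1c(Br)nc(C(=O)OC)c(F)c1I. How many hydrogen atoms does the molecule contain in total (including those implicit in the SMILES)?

Walk through each heavy atom and fill implicit hydrogens from standard valence (C 4, N 3, O 2, S 2, halogen 1); for lowercase aromatic atoms, an aromatic c carries 1 H when it has two neighbours and 0 H with three, and aromatic n carries 0 H:
  atom 1: N, bond orders sum to 1 (valence 3) → 2 H
  atom 2: aromatic c, 3 neighbours → 0 H
  atom 3: aromatic c, 3 neighbours → 0 H
  atom 4: Br (halogen, monovalent) → 0 H
  atom 5: aromatic n, 2 neighbours → 0 H
  atom 6: aromatic c, 3 neighbours → 0 H
  atom 7: C, bond orders sum to 4 (valence 4) → 0 H
  atom 8: O, bond orders sum to 2 (valence 2) → 0 H
  atom 9: O, bond orders sum to 2 (valence 2) → 0 H
  atom 10: C, bond orders sum to 1 (valence 4) → 3 H
  atom 11: aromatic c, 3 neighbours → 0 H
  atom 12: F (halogen, monovalent) → 0 H
  atom 13: aromatic c, 3 neighbours → 0 H
  atom 14: I (halogen, monovalent) → 0 H
Total hydrogens: 5.

5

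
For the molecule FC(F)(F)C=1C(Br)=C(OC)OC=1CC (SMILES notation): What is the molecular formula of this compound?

Walk through each heavy atom and fill implicit hydrogens from standard valence (C 4, N 3, O 2, S 2, halogen 1):
  atom 1: F (halogen, monovalent) → 0 H
  atom 2: C, bond orders sum to 4 (valence 4) → 0 H
  atom 3: F (halogen, monovalent) → 0 H
  atom 4: F (halogen, monovalent) → 0 H
  atom 5: C, bond orders sum to 4 (valence 4) → 0 H
  atom 6: C, bond orders sum to 4 (valence 4) → 0 H
  atom 7: Br (halogen, monovalent) → 0 H
  atom 8: C, bond orders sum to 4 (valence 4) → 0 H
  atom 9: O, bond orders sum to 2 (valence 2) → 0 H
  atom 10: C, bond orders sum to 1 (valence 4) → 3 H
  atom 11: O, bond orders sum to 2 (valence 2) → 0 H
  atom 12: C, bond orders sum to 4 (valence 4) → 0 H
  atom 13: C, bond orders sum to 2 (valence 4) → 2 H
  atom 14: C, bond orders sum to 1 (valence 4) → 3 H
Totals → C:8, H:8, Br:1, F:3, O:2.
In Hill order: C8H8BrF3O2.

C8H8BrF3O2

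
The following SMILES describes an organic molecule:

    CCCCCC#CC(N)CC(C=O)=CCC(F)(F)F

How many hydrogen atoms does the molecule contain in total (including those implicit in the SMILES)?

20

Walk through each heavy atom and fill implicit hydrogens from standard valence (C 4, N 3, O 2, S 2, halogen 1):
  atom 1: C, bond orders sum to 1 (valence 4) → 3 H
  atom 2: C, bond orders sum to 2 (valence 4) → 2 H
  atom 3: C, bond orders sum to 2 (valence 4) → 2 H
  atom 4: C, bond orders sum to 2 (valence 4) → 2 H
  atom 5: C, bond orders sum to 2 (valence 4) → 2 H
  atom 6: C, bond orders sum to 4 (valence 4) → 0 H
  atom 7: C, bond orders sum to 4 (valence 4) → 0 H
  atom 8: C, bond orders sum to 3 (valence 4) → 1 H
  atom 9: N, bond orders sum to 1 (valence 3) → 2 H
  atom 10: C, bond orders sum to 2 (valence 4) → 2 H
  atom 11: C, bond orders sum to 4 (valence 4) → 0 H
  atom 12: C, bond orders sum to 3 (valence 4) → 1 H
  atom 13: O, bond orders sum to 2 (valence 2) → 0 H
  atom 14: C, bond orders sum to 3 (valence 4) → 1 H
  atom 15: C, bond orders sum to 2 (valence 4) → 2 H
  atom 16: C, bond orders sum to 4 (valence 4) → 0 H
  atom 17: F (halogen, monovalent) → 0 H
  atom 18: F (halogen, monovalent) → 0 H
  atom 19: F (halogen, monovalent) → 0 H
Total hydrogens: 20.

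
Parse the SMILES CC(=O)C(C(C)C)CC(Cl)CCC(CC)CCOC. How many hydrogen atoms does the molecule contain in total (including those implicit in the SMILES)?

Walk through each heavy atom and fill implicit hydrogens from standard valence (C 4, N 3, O 2, S 2, halogen 1):
  atom 1: C, bond orders sum to 1 (valence 4) → 3 H
  atom 2: C, bond orders sum to 4 (valence 4) → 0 H
  atom 3: O, bond orders sum to 2 (valence 2) → 0 H
  atom 4: C, bond orders sum to 3 (valence 4) → 1 H
  atom 5: C, bond orders sum to 3 (valence 4) → 1 H
  atom 6: C, bond orders sum to 1 (valence 4) → 3 H
  atom 7: C, bond orders sum to 1 (valence 4) → 3 H
  atom 8: C, bond orders sum to 2 (valence 4) → 2 H
  atom 9: C, bond orders sum to 3 (valence 4) → 1 H
  atom 10: Cl (halogen, monovalent) → 0 H
  atom 11: C, bond orders sum to 2 (valence 4) → 2 H
  atom 12: C, bond orders sum to 2 (valence 4) → 2 H
  atom 13: C, bond orders sum to 3 (valence 4) → 1 H
  atom 14: C, bond orders sum to 2 (valence 4) → 2 H
  atom 15: C, bond orders sum to 1 (valence 4) → 3 H
  atom 16: C, bond orders sum to 2 (valence 4) → 2 H
  atom 17: C, bond orders sum to 2 (valence 4) → 2 H
  atom 18: O, bond orders sum to 2 (valence 2) → 0 H
  atom 19: C, bond orders sum to 1 (valence 4) → 3 H
Total hydrogens: 31.

31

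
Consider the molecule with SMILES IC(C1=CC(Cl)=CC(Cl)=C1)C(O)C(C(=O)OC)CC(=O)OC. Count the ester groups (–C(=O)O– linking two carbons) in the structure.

2

The ester motif appears at heavy-atom positions 14, 19 in the SMILES.
Other groups present: 1 hydroxyl.
Ester count: 2.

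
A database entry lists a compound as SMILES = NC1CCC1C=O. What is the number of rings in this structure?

1

In SMILES, each pair of matching ring-closure digits denotes one ring-closing bond; the number of such bonds equals the number of independent rings.
Ring-closure bonds here: 1.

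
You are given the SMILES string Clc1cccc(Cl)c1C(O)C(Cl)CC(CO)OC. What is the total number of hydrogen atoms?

Walk through each heavy atom and fill implicit hydrogens from standard valence (C 4, N 3, O 2, S 2, halogen 1); for lowercase aromatic atoms, an aromatic c carries 1 H when it has two neighbours and 0 H with three, and aromatic n carries 0 H:
  atom 1: Cl (halogen, monovalent) → 0 H
  atom 2: aromatic c, 3 neighbours → 0 H
  atom 3: aromatic c, 2 neighbours → 1 H
  atom 4: aromatic c, 2 neighbours → 1 H
  atom 5: aromatic c, 2 neighbours → 1 H
  atom 6: aromatic c, 3 neighbours → 0 H
  atom 7: Cl (halogen, monovalent) → 0 H
  atom 8: aromatic c, 3 neighbours → 0 H
  atom 9: C, bond orders sum to 3 (valence 4) → 1 H
  atom 10: O, bond orders sum to 1 (valence 2) → 1 H
  atom 11: C, bond orders sum to 3 (valence 4) → 1 H
  atom 12: Cl (halogen, monovalent) → 0 H
  atom 13: C, bond orders sum to 2 (valence 4) → 2 H
  atom 14: C, bond orders sum to 3 (valence 4) → 1 H
  atom 15: C, bond orders sum to 2 (valence 4) → 2 H
  atom 16: O, bond orders sum to 1 (valence 2) → 1 H
  atom 17: O, bond orders sum to 2 (valence 2) → 0 H
  atom 18: C, bond orders sum to 1 (valence 4) → 3 H
Total hydrogens: 15.

15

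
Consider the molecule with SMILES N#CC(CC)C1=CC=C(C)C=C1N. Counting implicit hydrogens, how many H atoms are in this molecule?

14

Walk through each heavy atom and fill implicit hydrogens from standard valence (C 4, N 3, O 2, S 2, halogen 1):
  atom 1: N, bond orders sum to 3 (valence 3) → 0 H
  atom 2: C, bond orders sum to 4 (valence 4) → 0 H
  atom 3: C, bond orders sum to 3 (valence 4) → 1 H
  atom 4: C, bond orders sum to 2 (valence 4) → 2 H
  atom 5: C, bond orders sum to 1 (valence 4) → 3 H
  atom 6: C, bond orders sum to 4 (valence 4) → 0 H
  atom 7: C, bond orders sum to 3 (valence 4) → 1 H
  atom 8: C, bond orders sum to 3 (valence 4) → 1 H
  atom 9: C, bond orders sum to 4 (valence 4) → 0 H
  atom 10: C, bond orders sum to 1 (valence 4) → 3 H
  atom 11: C, bond orders sum to 3 (valence 4) → 1 H
  atom 12: C, bond orders sum to 4 (valence 4) → 0 H
  atom 13: N, bond orders sum to 1 (valence 3) → 2 H
Total hydrogens: 14.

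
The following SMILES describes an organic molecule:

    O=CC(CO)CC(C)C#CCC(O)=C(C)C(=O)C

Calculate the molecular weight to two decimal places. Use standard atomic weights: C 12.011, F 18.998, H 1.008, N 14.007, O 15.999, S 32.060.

First, the molecular formula is C14H20O4 (counting implicit H from valence).
  C: 14 × 12.011 = 168.154
  H: 20 × 1.008 = 20.160
  O: 4 × 15.999 = 63.996
Sum: 14×12.011 + 20×1.008 + 4×15.999 = 252.310 → 252.31 g/mol.

252.31 g/mol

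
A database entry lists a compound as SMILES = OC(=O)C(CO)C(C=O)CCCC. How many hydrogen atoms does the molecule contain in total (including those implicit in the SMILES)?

16

Walk through each heavy atom and fill implicit hydrogens from standard valence (C 4, N 3, O 2, S 2, halogen 1):
  atom 1: O, bond orders sum to 1 (valence 2) → 1 H
  atom 2: C, bond orders sum to 4 (valence 4) → 0 H
  atom 3: O, bond orders sum to 2 (valence 2) → 0 H
  atom 4: C, bond orders sum to 3 (valence 4) → 1 H
  atom 5: C, bond orders sum to 2 (valence 4) → 2 H
  atom 6: O, bond orders sum to 1 (valence 2) → 1 H
  atom 7: C, bond orders sum to 3 (valence 4) → 1 H
  atom 8: C, bond orders sum to 3 (valence 4) → 1 H
  atom 9: O, bond orders sum to 2 (valence 2) → 0 H
  atom 10: C, bond orders sum to 2 (valence 4) → 2 H
  atom 11: C, bond orders sum to 2 (valence 4) → 2 H
  atom 12: C, bond orders sum to 2 (valence 4) → 2 H
  atom 13: C, bond orders sum to 1 (valence 4) → 3 H
Total hydrogens: 16.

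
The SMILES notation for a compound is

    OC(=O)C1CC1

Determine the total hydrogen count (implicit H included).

6

Walk through each heavy atom and fill implicit hydrogens from standard valence (C 4, N 3, O 2, S 2, halogen 1):
  atom 1: O, bond orders sum to 1 (valence 2) → 1 H
  atom 2: C, bond orders sum to 4 (valence 4) → 0 H
  atom 3: O, bond orders sum to 2 (valence 2) → 0 H
  atom 4: C, bond orders sum to 3 (valence 4) → 1 H
  atom 5: C, bond orders sum to 2 (valence 4) → 2 H
  atom 6: C, bond orders sum to 2 (valence 4) → 2 H
Total hydrogens: 6.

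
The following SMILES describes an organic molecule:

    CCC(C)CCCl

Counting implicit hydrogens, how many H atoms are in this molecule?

Walk through each heavy atom and fill implicit hydrogens from standard valence (C 4, N 3, O 2, S 2, halogen 1):
  atom 1: C, bond orders sum to 1 (valence 4) → 3 H
  atom 2: C, bond orders sum to 2 (valence 4) → 2 H
  atom 3: C, bond orders sum to 3 (valence 4) → 1 H
  atom 4: C, bond orders sum to 1 (valence 4) → 3 H
  atom 5: C, bond orders sum to 2 (valence 4) → 2 H
  atom 6: C, bond orders sum to 2 (valence 4) → 2 H
  atom 7: Cl (halogen, monovalent) → 0 H
Total hydrogens: 13.

13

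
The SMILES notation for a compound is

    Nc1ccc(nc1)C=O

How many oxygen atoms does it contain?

1

Scan the SMILES for O atoms (remember two-letter symbols like Cl and Br are single atoms).
Oxygen count: 1.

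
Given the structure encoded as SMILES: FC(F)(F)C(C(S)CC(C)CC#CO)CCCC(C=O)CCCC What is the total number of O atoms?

Scan the SMILES for O atoms (remember two-letter symbols like Cl and Br are single atoms).
Oxygen count: 2.

2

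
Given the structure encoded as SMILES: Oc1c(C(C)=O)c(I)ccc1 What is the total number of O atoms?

Scan the SMILES for O atoms (remember two-letter symbols like Cl and Br are single atoms).
Oxygen count: 2.

2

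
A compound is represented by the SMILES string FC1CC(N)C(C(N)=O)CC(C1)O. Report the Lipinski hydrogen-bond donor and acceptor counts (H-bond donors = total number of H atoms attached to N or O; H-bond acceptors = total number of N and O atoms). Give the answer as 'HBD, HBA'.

Donors: find every N or O and count the H atoms it carries.
  atom 5 (N): bond orders sum to 1 → 2 H
  atom 8 (N): bond orders sum to 1 → 2 H
  atom 9 (O): bond orders sum to 2 → 0 H
  atom 13 (O): bond orders sum to 1 → 1 H
Lipinski HBD = 5.
Acceptors: N atoms = 2, O atoms = 2 → HBA = 4.

5, 4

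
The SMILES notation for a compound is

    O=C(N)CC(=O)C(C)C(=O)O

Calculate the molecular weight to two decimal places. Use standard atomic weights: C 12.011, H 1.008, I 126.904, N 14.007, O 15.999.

First, the molecular formula is C6H9NO4 (counting implicit H from valence).
  C: 6 × 12.011 = 72.066
  H: 9 × 1.008 = 9.072
  N: 1 × 14.007 = 14.007
  O: 4 × 15.999 = 63.996
Sum: 6×12.011 + 9×1.008 + 1×14.007 + 4×15.999 = 159.141 → 159.14 g/mol.

159.14 g/mol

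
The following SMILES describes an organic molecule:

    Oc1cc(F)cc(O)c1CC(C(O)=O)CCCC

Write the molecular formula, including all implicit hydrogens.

C13H17FO4

Walk through each heavy atom and fill implicit hydrogens from standard valence (C 4, N 3, O 2, S 2, halogen 1); for lowercase aromatic atoms, an aromatic c carries 1 H when it has two neighbours and 0 H with three, and aromatic n carries 0 H:
  atom 1: O, bond orders sum to 1 (valence 2) → 1 H
  atom 2: aromatic c, 3 neighbours → 0 H
  atom 3: aromatic c, 2 neighbours → 1 H
  atom 4: aromatic c, 3 neighbours → 0 H
  atom 5: F (halogen, monovalent) → 0 H
  atom 6: aromatic c, 2 neighbours → 1 H
  atom 7: aromatic c, 3 neighbours → 0 H
  atom 8: O, bond orders sum to 1 (valence 2) → 1 H
  atom 9: aromatic c, 3 neighbours → 0 H
  atom 10: C, bond orders sum to 2 (valence 4) → 2 H
  atom 11: C, bond orders sum to 3 (valence 4) → 1 H
  atom 12: C, bond orders sum to 4 (valence 4) → 0 H
  atom 13: O, bond orders sum to 1 (valence 2) → 1 H
  atom 14: O, bond orders sum to 2 (valence 2) → 0 H
  atom 15: C, bond orders sum to 2 (valence 4) → 2 H
  atom 16: C, bond orders sum to 2 (valence 4) → 2 H
  atom 17: C, bond orders sum to 2 (valence 4) → 2 H
  atom 18: C, bond orders sum to 1 (valence 4) → 3 H
Totals → C:13, H:17, F:1, O:4.
In Hill order: C13H17FO4.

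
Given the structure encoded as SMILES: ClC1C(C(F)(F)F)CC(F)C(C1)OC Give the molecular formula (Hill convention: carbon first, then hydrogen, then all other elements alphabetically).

C8H11ClF4O

Walk through each heavy atom and fill implicit hydrogens from standard valence (C 4, N 3, O 2, S 2, halogen 1):
  atom 1: Cl (halogen, monovalent) → 0 H
  atom 2: C, bond orders sum to 3 (valence 4) → 1 H
  atom 3: C, bond orders sum to 3 (valence 4) → 1 H
  atom 4: C, bond orders sum to 4 (valence 4) → 0 H
  atom 5: F (halogen, monovalent) → 0 H
  atom 6: F (halogen, monovalent) → 0 H
  atom 7: F (halogen, monovalent) → 0 H
  atom 8: C, bond orders sum to 2 (valence 4) → 2 H
  atom 9: C, bond orders sum to 3 (valence 4) → 1 H
  atom 10: F (halogen, monovalent) → 0 H
  atom 11: C, bond orders sum to 3 (valence 4) → 1 H
  atom 12: C, bond orders sum to 2 (valence 4) → 2 H
  atom 13: O, bond orders sum to 2 (valence 2) → 0 H
  atom 14: C, bond orders sum to 1 (valence 4) → 3 H
Totals → C:8, H:11, Cl:1, F:4, O:1.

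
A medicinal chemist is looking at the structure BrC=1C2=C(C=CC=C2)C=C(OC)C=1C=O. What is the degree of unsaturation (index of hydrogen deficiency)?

8

Molecular formula: C12H9BrO2.
DoU = (2C + 2 + N − H − X) / 2, where X is the halogen count and O/S are ignored.
    = (2·12 + 2 + 0 − 9 − 1) / 2 = 16 / 2 = 8.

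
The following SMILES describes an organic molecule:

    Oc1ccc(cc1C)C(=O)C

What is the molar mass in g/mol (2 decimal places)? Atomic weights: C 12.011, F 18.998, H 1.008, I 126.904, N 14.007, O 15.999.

150.18 g/mol

First, the molecular formula is C9H10O2 (counting implicit H from valence).
  C: 9 × 12.011 = 108.099
  H: 10 × 1.008 = 10.080
  O: 2 × 15.999 = 31.998
Sum: 9×12.011 + 10×1.008 + 2×15.999 = 150.177 → 150.18 g/mol.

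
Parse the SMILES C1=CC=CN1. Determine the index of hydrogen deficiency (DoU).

3

Degree of unsaturation = (number of rings) + (number of π bonds).
Ring closures in the SMILES: 1.
π bonds: 2 double bonds (each 1 DoU) → 2 DoU from unsaturation.
Total DoU = 1 + 2 = 3.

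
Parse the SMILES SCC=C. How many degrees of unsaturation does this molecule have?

1

Degree of unsaturation = (number of rings) + (number of π bonds).
Ring closures in the SMILES: 0.
π bonds: 1 double bond (each 1 DoU) → 1 DoU from unsaturation.
Total DoU = 0 + 1 = 1.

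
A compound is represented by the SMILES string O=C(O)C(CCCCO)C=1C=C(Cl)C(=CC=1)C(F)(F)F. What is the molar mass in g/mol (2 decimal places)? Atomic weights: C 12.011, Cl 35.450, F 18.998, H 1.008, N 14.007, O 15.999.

First, the molecular formula is C13H14ClF3O3 (counting implicit H from valence).
  C: 13 × 12.011 = 156.143
  Cl: 1 × 35.450 = 35.450
  F: 3 × 18.998 = 56.994
  H: 14 × 1.008 = 14.112
  O: 3 × 15.999 = 47.997
Sum: 13×12.011 + 1×35.450 + 3×18.998 + 14×1.008 + 3×15.999 = 310.696 → 310.70 g/mol.

310.70 g/mol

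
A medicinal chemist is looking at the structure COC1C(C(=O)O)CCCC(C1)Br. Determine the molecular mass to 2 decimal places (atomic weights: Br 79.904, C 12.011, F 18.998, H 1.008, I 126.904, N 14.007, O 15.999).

251.12 g/mol

First, the molecular formula is C9H15BrO3 (counting implicit H from valence).
  Br: 1 × 79.904 = 79.904
  C: 9 × 12.011 = 108.099
  H: 15 × 1.008 = 15.120
  O: 3 × 15.999 = 47.997
Sum: 1×79.904 + 9×12.011 + 15×1.008 + 3×15.999 = 251.120 → 251.12 g/mol.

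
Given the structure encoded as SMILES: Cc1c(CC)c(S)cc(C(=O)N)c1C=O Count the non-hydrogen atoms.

15

Every atom symbol written in the SMILES (organic subset) is one heavy atom; implicit H are not written.
Heavy atoms by element → C:11, N:1, O:2, S:1.
Total: 15.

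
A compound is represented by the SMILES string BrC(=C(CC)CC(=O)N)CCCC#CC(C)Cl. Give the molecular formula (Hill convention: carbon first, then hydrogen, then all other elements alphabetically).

C13H19BrClNO

Walk through each heavy atom and fill implicit hydrogens from standard valence (C 4, N 3, O 2, S 2, halogen 1):
  atom 1: Br (halogen, monovalent) → 0 H
  atom 2: C, bond orders sum to 4 (valence 4) → 0 H
  atom 3: C, bond orders sum to 4 (valence 4) → 0 H
  atom 4: C, bond orders sum to 2 (valence 4) → 2 H
  atom 5: C, bond orders sum to 1 (valence 4) → 3 H
  atom 6: C, bond orders sum to 2 (valence 4) → 2 H
  atom 7: C, bond orders sum to 4 (valence 4) → 0 H
  atom 8: O, bond orders sum to 2 (valence 2) → 0 H
  atom 9: N, bond orders sum to 1 (valence 3) → 2 H
  atom 10: C, bond orders sum to 2 (valence 4) → 2 H
  atom 11: C, bond orders sum to 2 (valence 4) → 2 H
  atom 12: C, bond orders sum to 2 (valence 4) → 2 H
  atom 13: C, bond orders sum to 4 (valence 4) → 0 H
  atom 14: C, bond orders sum to 4 (valence 4) → 0 H
  atom 15: C, bond orders sum to 3 (valence 4) → 1 H
  atom 16: C, bond orders sum to 1 (valence 4) → 3 H
  atom 17: Cl (halogen, monovalent) → 0 H
Totals → C:13, H:19, Br:1, Cl:1, N:1, O:1.
In Hill order: C13H19BrClNO.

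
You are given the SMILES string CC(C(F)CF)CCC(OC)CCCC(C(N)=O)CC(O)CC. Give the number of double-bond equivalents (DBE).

1

Degree of unsaturation = (number of rings) + (number of π bonds).
Ring closures in the SMILES: 0.
π bonds: 1 double bond (each 1 DoU) → 1 DoU from unsaturation.
Total DoU = 0 + 1 = 1.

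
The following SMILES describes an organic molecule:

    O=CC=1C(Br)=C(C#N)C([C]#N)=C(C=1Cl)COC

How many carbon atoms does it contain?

11

Count every carbon token in the SMILES (each C, including those in ring-closure positions and inside branches).
Carbon count: 11.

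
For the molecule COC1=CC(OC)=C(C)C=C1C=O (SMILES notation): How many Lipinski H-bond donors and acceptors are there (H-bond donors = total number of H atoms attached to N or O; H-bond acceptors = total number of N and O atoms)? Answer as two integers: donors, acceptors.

0, 3

Donors: find every N or O and count the H atoms it carries.
  atom 2 (O): bond orders sum to 2 → 0 H
  atom 6 (O): bond orders sum to 2 → 0 H
  atom 13 (O): bond orders sum to 2 → 0 H
Lipinski HBD = 0.
Acceptors: N atoms = 0, O atoms = 3 → HBA = 3.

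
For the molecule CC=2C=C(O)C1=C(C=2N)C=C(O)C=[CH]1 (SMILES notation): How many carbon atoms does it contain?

11

Count every carbon token in the SMILES (each C, including those in ring-closure positions and inside branches).
Carbon count: 11.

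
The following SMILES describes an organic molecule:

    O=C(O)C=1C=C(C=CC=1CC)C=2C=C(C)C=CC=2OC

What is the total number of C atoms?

Count every carbon token in the SMILES (each C, including those in ring-closure positions and inside branches).
Carbon count: 17.

17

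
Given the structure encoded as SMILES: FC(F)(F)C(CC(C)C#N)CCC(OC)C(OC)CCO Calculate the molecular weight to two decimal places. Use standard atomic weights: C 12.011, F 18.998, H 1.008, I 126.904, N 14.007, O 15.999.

311.34 g/mol

First, the molecular formula is C14H24F3NO3 (counting implicit H from valence).
  C: 14 × 12.011 = 168.154
  F: 3 × 18.998 = 56.994
  H: 24 × 1.008 = 24.192
  N: 1 × 14.007 = 14.007
  O: 3 × 15.999 = 47.997
Sum: 14×12.011 + 3×18.998 + 24×1.008 + 1×14.007 + 3×15.999 = 311.344 → 311.34 g/mol.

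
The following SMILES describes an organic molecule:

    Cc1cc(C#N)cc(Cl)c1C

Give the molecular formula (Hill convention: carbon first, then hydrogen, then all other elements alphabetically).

C9H8ClN

Walk through each heavy atom and fill implicit hydrogens from standard valence (C 4, N 3, O 2, S 2, halogen 1); for lowercase aromatic atoms, an aromatic c carries 1 H when it has two neighbours and 0 H with three, and aromatic n carries 0 H:
  atom 1: C, bond orders sum to 1 (valence 4) → 3 H
  atom 2: aromatic c, 3 neighbours → 0 H
  atom 3: aromatic c, 2 neighbours → 1 H
  atom 4: aromatic c, 3 neighbours → 0 H
  atom 5: C, bond orders sum to 4 (valence 4) → 0 H
  atom 6: N, bond orders sum to 3 (valence 3) → 0 H
  atom 7: aromatic c, 2 neighbours → 1 H
  atom 8: aromatic c, 3 neighbours → 0 H
  atom 9: Cl (halogen, monovalent) → 0 H
  atom 10: aromatic c, 3 neighbours → 0 H
  atom 11: C, bond orders sum to 1 (valence 4) → 3 H
Totals → C:9, H:8, Cl:1, N:1.
In Hill order: C9H8ClN.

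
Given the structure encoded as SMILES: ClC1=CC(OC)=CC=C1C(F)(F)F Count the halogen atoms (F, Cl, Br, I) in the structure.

4

Halogen atoms appear at heavy-atom positions 1, 11, 12, 13 (1×Cl, 3×F).
Other groups present: 1 ether.
Halogen count: 4.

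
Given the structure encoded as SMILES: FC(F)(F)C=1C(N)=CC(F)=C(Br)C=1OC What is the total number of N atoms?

Scan the SMILES for N atoms (remember two-letter symbols like Cl and Br are single atoms).
Nitrogen count: 1.

1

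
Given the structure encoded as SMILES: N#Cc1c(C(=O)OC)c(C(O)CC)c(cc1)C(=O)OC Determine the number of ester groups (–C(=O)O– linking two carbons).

The ester motif appears at heavy-atom positions 5, 17 in the SMILES.
Other groups present: 1 hydroxyl, 1 nitrile.
Ester count: 2.

2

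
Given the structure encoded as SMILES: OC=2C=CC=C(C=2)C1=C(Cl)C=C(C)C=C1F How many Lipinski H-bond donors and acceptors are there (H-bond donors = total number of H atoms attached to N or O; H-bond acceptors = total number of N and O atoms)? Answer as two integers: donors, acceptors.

Donors: find every N or O and count the H atoms it carries.
  atom 1 (O): bond orders sum to 1 → 1 H
Lipinski HBD = 1.
Acceptors: N atoms = 0, O atoms = 1 → HBA = 1.

1, 1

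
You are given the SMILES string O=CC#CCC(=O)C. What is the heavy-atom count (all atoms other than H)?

8

Every atom symbol written in the SMILES (organic subset) is one heavy atom; implicit H are not written.
Heavy atoms by element → C:6, O:2.
Total: 8.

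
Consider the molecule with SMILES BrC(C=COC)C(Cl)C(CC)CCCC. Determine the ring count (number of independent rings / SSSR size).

0

In SMILES, each pair of matching ring-closure digits denotes one ring-closing bond; the number of such bonds equals the number of independent rings.
Ring-closure bonds here: 0.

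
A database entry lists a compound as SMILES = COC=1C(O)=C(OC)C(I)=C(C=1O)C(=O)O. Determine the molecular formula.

Walk through each heavy atom and fill implicit hydrogens from standard valence (C 4, N 3, O 2, S 2, halogen 1):
  atom 1: C, bond orders sum to 1 (valence 4) → 3 H
  atom 2: O, bond orders sum to 2 (valence 2) → 0 H
  atom 3: C, bond orders sum to 4 (valence 4) → 0 H
  atom 4: C, bond orders sum to 4 (valence 4) → 0 H
  atom 5: O, bond orders sum to 1 (valence 2) → 1 H
  atom 6: C, bond orders sum to 4 (valence 4) → 0 H
  atom 7: O, bond orders sum to 2 (valence 2) → 0 H
  atom 8: C, bond orders sum to 1 (valence 4) → 3 H
  atom 9: C, bond orders sum to 4 (valence 4) → 0 H
  atom 10: I (halogen, monovalent) → 0 H
  atom 11: C, bond orders sum to 4 (valence 4) → 0 H
  atom 12: C, bond orders sum to 4 (valence 4) → 0 H
  atom 13: O, bond orders sum to 1 (valence 2) → 1 H
  atom 14: C, bond orders sum to 4 (valence 4) → 0 H
  atom 15: O, bond orders sum to 2 (valence 2) → 0 H
  atom 16: O, bond orders sum to 1 (valence 2) → 1 H
Totals → C:9, H:9, I:1, O:6.

C9H9IO6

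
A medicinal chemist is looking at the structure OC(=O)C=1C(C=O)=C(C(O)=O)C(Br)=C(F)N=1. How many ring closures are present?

In SMILES, each pair of matching ring-closure digits denotes one ring-closing bond; the number of such bonds equals the number of independent rings.
Ring-closure bonds here: 1.

1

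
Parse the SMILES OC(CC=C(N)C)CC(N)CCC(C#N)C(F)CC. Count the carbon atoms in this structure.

14

Count every carbon token in the SMILES (each C, including those in ring-closure positions and inside branches).
Carbon count: 14.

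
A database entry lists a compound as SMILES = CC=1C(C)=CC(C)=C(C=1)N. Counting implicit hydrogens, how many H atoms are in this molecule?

Walk through each heavy atom and fill implicit hydrogens from standard valence (C 4, N 3, O 2, S 2, halogen 1):
  atom 1: C, bond orders sum to 1 (valence 4) → 3 H
  atom 2: C, bond orders sum to 4 (valence 4) → 0 H
  atom 3: C, bond orders sum to 4 (valence 4) → 0 H
  atom 4: C, bond orders sum to 1 (valence 4) → 3 H
  atom 5: C, bond orders sum to 3 (valence 4) → 1 H
  atom 6: C, bond orders sum to 4 (valence 4) → 0 H
  atom 7: C, bond orders sum to 1 (valence 4) → 3 H
  atom 8: C, bond orders sum to 4 (valence 4) → 0 H
  atom 9: C, bond orders sum to 3 (valence 4) → 1 H
  atom 10: N, bond orders sum to 1 (valence 3) → 2 H
Total hydrogens: 13.

13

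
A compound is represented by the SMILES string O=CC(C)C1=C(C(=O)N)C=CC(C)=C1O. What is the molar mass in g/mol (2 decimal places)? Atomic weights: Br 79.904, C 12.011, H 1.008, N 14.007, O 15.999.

First, the molecular formula is C11H13NO3 (counting implicit H from valence).
  C: 11 × 12.011 = 132.121
  H: 13 × 1.008 = 13.104
  N: 1 × 14.007 = 14.007
  O: 3 × 15.999 = 47.997
Sum: 11×12.011 + 13×1.008 + 1×14.007 + 3×15.999 = 207.229 → 207.23 g/mol.

207.23 g/mol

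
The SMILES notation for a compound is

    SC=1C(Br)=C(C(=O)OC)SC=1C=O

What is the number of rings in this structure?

1

In SMILES, each pair of matching ring-closure digits denotes one ring-closing bond; the number of such bonds equals the number of independent rings.
Ring-closure bonds here: 1.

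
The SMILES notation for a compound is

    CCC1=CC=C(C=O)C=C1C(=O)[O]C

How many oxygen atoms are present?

Scan the SMILES for O atoms (remember two-letter symbols like Cl and Br are single atoms).
Oxygen count: 3.

3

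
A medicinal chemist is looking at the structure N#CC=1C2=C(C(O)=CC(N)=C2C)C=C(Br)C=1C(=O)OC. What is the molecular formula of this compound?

C14H11BrN2O3

Walk through each heavy atom and fill implicit hydrogens from standard valence (C 4, N 3, O 2, S 2, halogen 1):
  atom 1: N, bond orders sum to 3 (valence 3) → 0 H
  atom 2: C, bond orders sum to 4 (valence 4) → 0 H
  atom 3: C, bond orders sum to 4 (valence 4) → 0 H
  atom 4: C, bond orders sum to 4 (valence 4) → 0 H
  atom 5: C, bond orders sum to 4 (valence 4) → 0 H
  atom 6: C, bond orders sum to 4 (valence 4) → 0 H
  atom 7: O, bond orders sum to 1 (valence 2) → 1 H
  atom 8: C, bond orders sum to 3 (valence 4) → 1 H
  atom 9: C, bond orders sum to 4 (valence 4) → 0 H
  atom 10: N, bond orders sum to 1 (valence 3) → 2 H
  atom 11: C, bond orders sum to 4 (valence 4) → 0 H
  atom 12: C, bond orders sum to 1 (valence 4) → 3 H
  atom 13: C, bond orders sum to 3 (valence 4) → 1 H
  atom 14: C, bond orders sum to 4 (valence 4) → 0 H
  atom 15: Br (halogen, monovalent) → 0 H
  atom 16: C, bond orders sum to 4 (valence 4) → 0 H
  atom 17: C, bond orders sum to 4 (valence 4) → 0 H
  atom 18: O, bond orders sum to 2 (valence 2) → 0 H
  atom 19: O, bond orders sum to 2 (valence 2) → 0 H
  atom 20: C, bond orders sum to 1 (valence 4) → 3 H
Totals → C:14, H:11, Br:1, N:2, O:3.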